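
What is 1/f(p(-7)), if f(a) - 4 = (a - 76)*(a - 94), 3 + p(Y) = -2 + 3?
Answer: 1/7492 ≈ 0.00013348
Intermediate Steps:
p(Y) = -2 (p(Y) = -3 + (-2 + 3) = -3 + 1 = -2)
f(a) = 4 + (-94 + a)*(-76 + a) (f(a) = 4 + (a - 76)*(a - 94) = 4 + (-76 + a)*(-94 + a) = 4 + (-94 + a)*(-76 + a))
1/f(p(-7)) = 1/(7148 + (-2)² - 170*(-2)) = 1/(7148 + 4 + 340) = 1/7492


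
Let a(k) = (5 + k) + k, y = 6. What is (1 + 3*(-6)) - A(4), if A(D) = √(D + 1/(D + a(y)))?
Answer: -17 - √1785/21 ≈ -19.012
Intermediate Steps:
a(k) = 5 + 2*k
A(D) = √(D + 1/(17 + D)) (A(D) = √(D + 1/(D + (5 + 2*6))) = √(D + 1/(D + (5 + 12))) = √(D + 1/(D + 17)) = √(D + 1/(17 + D)))
(1 + 3*(-6)) - A(4) = (1 + 3*(-6)) - √((1 + 4*(17 + 4))/(17 + 4)) = (1 - 18) - √((1 + 4*21)/21) = -17 - √((1 + 84)/21) = -17 - √((1/21)*85) = -17 - √(85/21) = -17 - √1785/21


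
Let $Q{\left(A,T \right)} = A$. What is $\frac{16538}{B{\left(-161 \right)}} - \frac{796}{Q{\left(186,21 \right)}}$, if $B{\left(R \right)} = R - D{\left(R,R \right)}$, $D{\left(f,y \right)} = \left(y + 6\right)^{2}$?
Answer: $- \frac{1860677}{374883} \approx -4.9634$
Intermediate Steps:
$D{\left(f,y \right)} = \left(6 + y\right)^{2}$
$B{\left(R \right)} = R - \left(6 + R\right)^{2}$
$\frac{16538}{B{\left(-161 \right)}} - \frac{796}{Q{\left(186,21 \right)}} = \frac{16538}{-161 - \left(6 - 161\right)^{2}} - \frac{796}{186} = \frac{16538}{-161 - \left(-155\right)^{2}} - \frac{398}{93} = \frac{16538}{-161 - 24025} - \frac{398}{93} = \frac{16538}{-24186} - \frac{398}{93} = 16538 \left(- \frac{1}{24186}\right) - \frac{398}{93} = - \frac{8269}{12093} - \frac{398}{93} = - \frac{1860677}{374883}$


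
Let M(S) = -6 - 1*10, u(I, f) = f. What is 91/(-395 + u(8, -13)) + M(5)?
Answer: -6619/408 ≈ -16.223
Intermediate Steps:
M(S) = -16 (M(S) = -6 - 10 = -16)
91/(-395 + u(8, -13)) + M(5) = 91/(-395 - 13) - 16 = 91/(-408) - 16 = -1/408*91 - 16 = -91/408 - 16 = -6619/408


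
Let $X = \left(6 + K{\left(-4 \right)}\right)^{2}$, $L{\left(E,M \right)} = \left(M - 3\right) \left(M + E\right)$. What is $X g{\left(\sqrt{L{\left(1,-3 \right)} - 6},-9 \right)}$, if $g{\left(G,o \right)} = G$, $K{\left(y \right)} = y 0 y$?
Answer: $36 \sqrt{6} \approx 88.182$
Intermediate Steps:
$K{\left(y \right)} = 0$ ($K{\left(y \right)} = 0 y = 0$)
$L{\left(E,M \right)} = \left(-3 + M\right) \left(E + M\right)$
$X = 36$ ($X = \left(6 + 0\right)^{2} = 6^{2} = 36$)
$X g{\left(\sqrt{L{\left(1,-3 \right)} - 6},-9 \right)} = 36 \sqrt{\left(\left(-3\right)^{2} - 3 - -9 + 1 \left(-3\right)\right) - 6} = 36 \sqrt{\left(9 - 3 + 9 - 3\right) - 6} = 36 \sqrt{12 - 6} = 36 \sqrt{6}$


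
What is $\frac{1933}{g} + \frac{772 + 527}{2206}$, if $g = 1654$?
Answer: $\frac{1603186}{912181} \approx 1.7575$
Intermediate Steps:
$\frac{1933}{g} + \frac{772 + 527}{2206} = \frac{1933}{1654} + \frac{772 + 527}{2206} = 1933 \cdot \frac{1}{1654} + 1299 \cdot \frac{1}{2206} = \frac{1933}{1654} + \frac{1299}{2206} = \frac{1603186}{912181}$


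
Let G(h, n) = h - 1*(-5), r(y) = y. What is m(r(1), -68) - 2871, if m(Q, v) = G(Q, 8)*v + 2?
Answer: -3277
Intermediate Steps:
G(h, n) = 5 + h (G(h, n) = h + 5 = 5 + h)
m(Q, v) = 2 + v*(5 + Q) (m(Q, v) = (5 + Q)*v + 2 = v*(5 + Q) + 2 = 2 + v*(5 + Q))
m(r(1), -68) - 2871 = (2 - 68*(5 + 1)) - 2871 = (2 - 68*6) - 2871 = (2 - 408) - 2871 = -406 - 2871 = -3277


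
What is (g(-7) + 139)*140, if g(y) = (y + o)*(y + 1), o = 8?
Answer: 18620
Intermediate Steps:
g(y) = (1 + y)*(8 + y) (g(y) = (y + 8)*(y + 1) = (8 + y)*(1 + y) = (1 + y)*(8 + y))
(g(-7) + 139)*140 = ((8 + (-7)² + 9*(-7)) + 139)*140 = ((8 + 49 - 63) + 139)*140 = (-6 + 139)*140 = 133*140 = 18620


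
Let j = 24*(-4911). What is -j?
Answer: 117864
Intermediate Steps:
j = -117864
-j = -1*(-117864) = 117864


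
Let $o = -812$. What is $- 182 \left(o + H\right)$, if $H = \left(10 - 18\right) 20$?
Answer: $176904$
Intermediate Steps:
$H = -160$ ($H = \left(-8\right) 20 = -160$)
$- 182 \left(o + H\right) = - 182 \left(-812 - 160\right) = \left(-182\right) \left(-972\right) = 176904$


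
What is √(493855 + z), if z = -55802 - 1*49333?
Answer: 4*√24295 ≈ 623.47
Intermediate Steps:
z = -105135 (z = -55802 - 49333 = -105135)
√(493855 + z) = √(493855 - 105135) = √388720 = 4*√24295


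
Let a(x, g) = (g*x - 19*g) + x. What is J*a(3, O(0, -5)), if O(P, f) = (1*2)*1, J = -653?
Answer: 18937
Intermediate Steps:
O(P, f) = 2 (O(P, f) = 2*1 = 2)
a(x, g) = x - 19*g + g*x (a(x, g) = (-19*g + g*x) + x = x - 19*g + g*x)
J*a(3, O(0, -5)) = -653*(3 - 19*2 + 2*3) = -653*(3 - 38 + 6) = -653*(-29) = 18937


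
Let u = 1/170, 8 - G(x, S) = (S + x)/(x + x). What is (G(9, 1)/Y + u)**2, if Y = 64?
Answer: 35796289/2397081600 ≈ 0.014933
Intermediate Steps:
G(x, S) = 8 - (S + x)/(2*x) (G(x, S) = 8 - (S + x)/(x + x) = 8 - (S + x)/(2*x))
u = 1/170 ≈ 0.0058824
(G(9, 1)/Y + u)**2 = (((1/2)*(-1*1 + 15*9)/9)/64 + 1/170)**2 = (((1/2)*(1/9)*(-1 + 135))*(1/64) + 1/170)**2 = (((1/2)*(1/9)*134)*(1/64) + 1/170)**2 = ((67/9)*(1/64) + 1/170)**2 = (67/576 + 1/170)**2 = (5983/48960)**2 = 35796289/2397081600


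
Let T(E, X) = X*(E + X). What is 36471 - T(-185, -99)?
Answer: 8355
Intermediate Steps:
36471 - T(-185, -99) = 36471 - (-99)*(-185 - 99) = 36471 - (-99)*(-284) = 36471 - 1*28116 = 36471 - 28116 = 8355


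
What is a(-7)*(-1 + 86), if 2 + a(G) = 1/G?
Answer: -1275/7 ≈ -182.14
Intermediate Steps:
a(G) = -2 + 1/G
a(-7)*(-1 + 86) = (-2 + 1/(-7))*(-1 + 86) = (-2 - ⅐)*85 = -15/7*85 = -1275/7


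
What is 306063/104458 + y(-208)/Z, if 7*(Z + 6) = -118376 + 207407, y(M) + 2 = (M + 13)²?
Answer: 55038886045/9295612962 ≈ 5.9210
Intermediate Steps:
y(M) = -2 + (13 + M)² (y(M) = -2 + (M + 13)² = -2 + (13 + M)²)
Z = 88989/7 (Z = -6 + (-118376 + 207407)/7 = -6 + (⅐)*89031 = -6 + 89031/7 = 88989/7 ≈ 12713.)
306063/104458 + y(-208)/Z = 306063/104458 + (-2 + (13 - 208)²)/(88989/7) = 306063*(1/104458) + (-2 + (-195)²)*(7/88989) = 306063/104458 + (-2 + 38025)*(7/88989) = 306063/104458 + 38023*(7/88989) = 306063/104458 + 266161/88989 = 55038886045/9295612962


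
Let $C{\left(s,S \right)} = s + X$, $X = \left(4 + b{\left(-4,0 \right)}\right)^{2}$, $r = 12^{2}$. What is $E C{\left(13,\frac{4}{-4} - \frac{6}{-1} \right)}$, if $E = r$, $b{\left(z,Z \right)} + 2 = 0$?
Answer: $2448$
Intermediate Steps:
$b{\left(z,Z \right)} = -2$ ($b{\left(z,Z \right)} = -2 + 0 = -2$)
$r = 144$
$X = 4$ ($X = \left(4 - 2\right)^{2} = 2^{2} = 4$)
$C{\left(s,S \right)} = 4 + s$ ($C{\left(s,S \right)} = s + 4 = 4 + s$)
$E = 144$
$E C{\left(13,\frac{4}{-4} - \frac{6}{-1} \right)} = 144 \left(4 + 13\right) = 144 \cdot 17 = 2448$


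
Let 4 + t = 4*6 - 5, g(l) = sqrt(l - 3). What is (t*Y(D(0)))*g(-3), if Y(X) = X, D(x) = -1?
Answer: -15*I*sqrt(6) ≈ -36.742*I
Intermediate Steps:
g(l) = sqrt(-3 + l)
t = 15 (t = -4 + (4*6 - 5) = -4 + (24 - 5) = -4 + 19 = 15)
(t*Y(D(0)))*g(-3) = (15*(-1))*sqrt(-3 - 3) = -15*I*sqrt(6)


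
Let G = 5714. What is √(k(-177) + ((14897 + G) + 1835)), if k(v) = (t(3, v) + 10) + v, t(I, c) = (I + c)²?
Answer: √52555 ≈ 229.25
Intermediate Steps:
k(v) = 10 + v + (3 + v)² (k(v) = ((3 + v)² + 10) + v = (10 + (3 + v)²) + v = 10 + v + (3 + v)²)
√(k(-177) + ((14897 + G) + 1835)) = √((10 - 177 + (3 - 177)²) + ((14897 + 5714) + 1835)) = √((10 - 177 + (-174)²) + (20611 + 1835)) = √((10 - 177 + 30276) + 22446) = √(30109 + 22446) = √52555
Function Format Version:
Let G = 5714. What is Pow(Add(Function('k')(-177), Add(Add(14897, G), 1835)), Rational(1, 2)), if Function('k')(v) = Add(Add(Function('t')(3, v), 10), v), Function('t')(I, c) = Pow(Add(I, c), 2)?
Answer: Pow(52555, Rational(1, 2)) ≈ 229.25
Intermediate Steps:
Function('k')(v) = Add(10, v, Pow(Add(3, v), 2)) (Function('k')(v) = Add(Add(Pow(Add(3, v), 2), 10), v) = Add(Add(10, Pow(Add(3, v), 2)), v) = Add(10, v, Pow(Add(3, v), 2)))
Pow(Add(Function('k')(-177), Add(Add(14897, G), 1835)), Rational(1, 2)) = Pow(Add(Add(10, -177, Pow(Add(3, -177), 2)), Add(Add(14897, 5714), 1835)), Rational(1, 2)) = Pow(Add(Add(10, -177, Pow(-174, 2)), Add(20611, 1835)), Rational(1, 2)) = Pow(Add(Add(10, -177, 30276), 22446), Rational(1, 2)) = Pow(Add(30109, 22446), Rational(1, 2)) = Pow(52555, Rational(1, 2))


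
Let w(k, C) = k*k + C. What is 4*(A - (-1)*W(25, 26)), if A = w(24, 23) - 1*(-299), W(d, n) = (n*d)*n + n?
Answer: 71296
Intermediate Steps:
w(k, C) = C + k² (w(k, C) = k² + C = C + k²)
W(d, n) = n + d*n² (W(d, n) = (d*n)*n + n = d*n² + n = n + d*n²)
A = 898 (A = (23 + 24²) - 1*(-299) = (23 + 576) + 299 = 599 + 299 = 898)
4*(A - (-1)*W(25, 26)) = 4*(898 - (-1)*26*(1 + 25*26)) = 4*(898 - (-1)*26*(1 + 650)) = 4*(898 - (-1)*26*651) = 4*(898 - (-1)*16926) = 4*(898 - 1*(-16926)) = 4*(898 + 16926) = 4*17824 = 71296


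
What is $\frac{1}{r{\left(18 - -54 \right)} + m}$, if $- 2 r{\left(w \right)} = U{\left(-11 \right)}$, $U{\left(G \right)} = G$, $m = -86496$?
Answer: $- \frac{2}{172981} \approx -1.1562 \cdot 10^{-5}$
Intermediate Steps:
$r{\left(w \right)} = \frac{11}{2}$ ($r{\left(w \right)} = \left(- \frac{1}{2}\right) \left(-11\right) = \frac{11}{2}$)
$\frac{1}{r{\left(18 - -54 \right)} + m} = \frac{1}{\frac{11}{2} - 86496} = \frac{1}{- \frac{172981}{2}} = - \frac{2}{172981}$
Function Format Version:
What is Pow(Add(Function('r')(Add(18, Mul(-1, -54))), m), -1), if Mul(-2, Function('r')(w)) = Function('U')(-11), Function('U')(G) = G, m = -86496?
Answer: Rational(-2, 172981) ≈ -1.1562e-5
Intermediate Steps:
Function('r')(w) = Rational(11, 2) (Function('r')(w) = Mul(Rational(-1, 2), -11) = Rational(11, 2))
Pow(Add(Function('r')(Add(18, Mul(-1, -54))), m), -1) = Pow(Add(Rational(11, 2), -86496), -1) = Pow(Rational(-172981, 2), -1) = Rational(-2, 172981)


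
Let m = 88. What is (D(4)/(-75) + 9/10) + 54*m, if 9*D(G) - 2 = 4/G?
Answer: 2138803/450 ≈ 4752.9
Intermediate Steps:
D(G) = 2/9 + 4/(9*G) (D(G) = 2/9 + (4/G)/9 = 2/9 + 4/(9*G))
(D(4)/(-75) + 9/10) + 54*m = (((2/9)*(2 + 4)/4)/(-75) + 9/10) + 54*88 = (((2/9)*(¼)*6)*(-1/75) + 9*(⅒)) + 4752 = ((⅓)*(-1/75) + 9/10) + 4752 = (-1/225 + 9/10) + 4752 = 403/450 + 4752 = 2138803/450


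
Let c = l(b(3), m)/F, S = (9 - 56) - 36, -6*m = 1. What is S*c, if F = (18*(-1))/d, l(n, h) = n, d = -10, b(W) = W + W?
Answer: -830/3 ≈ -276.67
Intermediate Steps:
b(W) = 2*W
m = -⅙ (m = -⅙*1 = -⅙ ≈ -0.16667)
F = 9/5 (F = (18*(-1))/(-10) = -18*(-⅒) = 9/5 ≈ 1.8000)
S = -83 (S = -47 - 36 = -83)
c = 10/3 (c = (2*3)/(9/5) = 6*(5/9) = 10/3 ≈ 3.3333)
S*c = -83*10/3 = -830/3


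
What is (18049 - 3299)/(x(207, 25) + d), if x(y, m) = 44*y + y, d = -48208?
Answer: -14750/38893 ≈ -0.37925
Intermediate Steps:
x(y, m) = 45*y
(18049 - 3299)/(x(207, 25) + d) = (18049 - 3299)/(45*207 - 48208) = 14750/(9315 - 48208) = 14750/(-38893) = 14750*(-1/38893) = -14750/38893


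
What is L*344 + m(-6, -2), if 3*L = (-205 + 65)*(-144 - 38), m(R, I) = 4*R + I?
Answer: 8765042/3 ≈ 2.9217e+6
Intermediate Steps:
m(R, I) = I + 4*R
L = 25480/3 (L = ((-205 + 65)*(-144 - 38))/3 = (-140*(-182))/3 = (⅓)*25480 = 25480/3 ≈ 8493.3)
L*344 + m(-6, -2) = (25480/3)*344 + (-2 + 4*(-6)) = 8765120/3 + (-2 - 24) = 8765120/3 - 26 = 8765042/3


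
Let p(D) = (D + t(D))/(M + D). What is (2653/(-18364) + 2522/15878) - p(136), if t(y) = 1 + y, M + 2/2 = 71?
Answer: -19684811943/15016554988 ≈ -1.3109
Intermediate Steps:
M = 70 (M = -1 + 71 = 70)
p(D) = (1 + 2*D)/(70 + D) (p(D) = (D + (1 + D))/(70 + D) = (1 + 2*D)/(70 + D))
(2653/(-18364) + 2522/15878) - p(136) = (2653/(-18364) + 2522/15878) - (1 + 2*136)/(70 + 136) = (2653*(-1/18364) + 2522*(1/15878)) - (1 + 272)/206 = (-2653/18364 + 1261/7939) - 273/206 = 2094837/145791796 - 1*273/206 = 2094837/145791796 - 273/206 = -19684811943/15016554988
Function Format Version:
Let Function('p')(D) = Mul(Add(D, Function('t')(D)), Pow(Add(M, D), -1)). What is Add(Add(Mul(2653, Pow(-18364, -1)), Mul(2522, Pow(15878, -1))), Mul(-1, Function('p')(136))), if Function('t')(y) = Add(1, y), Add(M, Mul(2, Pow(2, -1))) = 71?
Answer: Rational(-19684811943, 15016554988) ≈ -1.3109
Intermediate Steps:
M = 70 (M = Add(-1, 71) = 70)
Function('p')(D) = Mul(Pow(Add(70, D), -1), Add(1, Mul(2, D))) (Function('p')(D) = Mul(Add(D, Add(1, D)), Pow(Add(70, D), -1)) = Mul(Add(1, Mul(2, D)), Pow(Add(70, D), -1)) = Mul(Pow(Add(70, D), -1), Add(1, Mul(2, D))))
Add(Add(Mul(2653, Pow(-18364, -1)), Mul(2522, Pow(15878, -1))), Mul(-1, Function('p')(136))) = Add(Add(Mul(2653, Pow(-18364, -1)), Mul(2522, Pow(15878, -1))), Mul(-1, Mul(Pow(Add(70, 136), -1), Add(1, Mul(2, 136))))) = Add(Add(Mul(2653, Rational(-1, 18364)), Mul(2522, Rational(1, 15878))), Mul(-1, Mul(Pow(206, -1), Add(1, 272)))) = Add(Add(Rational(-2653, 18364), Rational(1261, 7939)), Mul(-1, Mul(Rational(1, 206), 273))) = Add(Rational(2094837, 145791796), Mul(-1, Rational(273, 206))) = Add(Rational(2094837, 145791796), Rational(-273, 206)) = Rational(-19684811943, 15016554988)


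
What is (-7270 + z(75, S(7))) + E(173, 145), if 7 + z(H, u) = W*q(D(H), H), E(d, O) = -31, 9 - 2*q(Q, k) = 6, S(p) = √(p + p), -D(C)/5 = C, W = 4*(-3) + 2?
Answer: -7323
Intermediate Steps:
W = -10 (W = -12 + 2 = -10)
D(C) = -5*C
S(p) = √2*√p (S(p) = √(2*p) = √2*√p)
q(Q, k) = 3/2 (q(Q, k) = 9/2 - ½*6 = 9/2 - 3 = 3/2)
z(H, u) = -22 (z(H, u) = -7 - 10*3/2 = -7 - 15 = -22)
(-7270 + z(75, S(7))) + E(173, 145) = (-7270 - 22) - 31 = -7292 - 31 = -7323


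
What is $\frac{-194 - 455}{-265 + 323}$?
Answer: $- \frac{649}{58} \approx -11.19$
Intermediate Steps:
$\frac{-194 - 455}{-265 + 323} = - \frac{649}{58}$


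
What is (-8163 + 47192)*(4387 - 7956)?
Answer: -139294501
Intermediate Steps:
(-8163 + 47192)*(4387 - 7956) = 39029*(-3569) = -139294501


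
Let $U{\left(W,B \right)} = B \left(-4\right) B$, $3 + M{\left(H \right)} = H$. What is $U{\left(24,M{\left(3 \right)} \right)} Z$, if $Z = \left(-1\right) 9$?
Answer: $0$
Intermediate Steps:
$M{\left(H \right)} = -3 + H$
$Z = -9$
$U{\left(W,B \right)} = - 4 B^{2}$ ($U{\left(W,B \right)} = - 4 B B = - 4 B^{2}$)
$U{\left(24,M{\left(3 \right)} \right)} Z = - 4 \left(-3 + 3\right)^{2} \left(-9\right) = - 4 \cdot 0^{2} \left(-9\right) = \left(-4\right) 0 \left(-9\right) = 0 \left(-9\right) = 0$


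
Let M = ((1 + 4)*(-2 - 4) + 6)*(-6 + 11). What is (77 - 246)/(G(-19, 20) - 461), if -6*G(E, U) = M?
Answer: 169/441 ≈ 0.38322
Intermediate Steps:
M = -120 (M = (5*(-6) + 6)*5 = (-30 + 6)*5 = -24*5 = -120)
G(E, U) = 20 (G(E, U) = -1/6*(-120) = 20)
(77 - 246)/(G(-19, 20) - 461) = (77 - 246)/(20 - 461) = -169/(-441) = -169*(-1/441) = 169/441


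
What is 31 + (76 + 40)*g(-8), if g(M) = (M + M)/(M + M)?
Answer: 147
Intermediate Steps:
g(M) = 1 (g(M) = (2*M)/((2*M)) = (2*M)*(1/(2*M)) = 1)
31 + (76 + 40)*g(-8) = 31 + (76 + 40)*1 = 31 + 116*1 = 31 + 116 = 147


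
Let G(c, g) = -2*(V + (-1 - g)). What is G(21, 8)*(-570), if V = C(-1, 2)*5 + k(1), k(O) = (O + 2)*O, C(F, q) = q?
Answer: 4560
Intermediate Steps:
k(O) = O*(2 + O) (k(O) = (2 + O)*O = O*(2 + O))
V = 13 (V = 2*5 + 1*(2 + 1) = 10 + 1*3 = 10 + 3 = 13)
G(c, g) = -24 + 2*g (G(c, g) = -2*(13 + (-1 - g)) = -2*(12 - g) = -24 + 2*g)
G(21, 8)*(-570) = (-24 + 2*8)*(-570) = (-24 + 16)*(-570) = -8*(-570) = 4560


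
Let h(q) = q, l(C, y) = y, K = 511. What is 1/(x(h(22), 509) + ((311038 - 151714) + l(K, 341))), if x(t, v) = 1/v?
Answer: 509/81269486 ≈ 6.2631e-6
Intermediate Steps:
1/(x(h(22), 509) + ((311038 - 151714) + l(K, 341))) = 1/(1/509 + ((311038 - 151714) + 341)) = 1/(1/509 + (159324 + 341)) = 1/(1/509 + 159665) = 1/(81269486/509) = 509/81269486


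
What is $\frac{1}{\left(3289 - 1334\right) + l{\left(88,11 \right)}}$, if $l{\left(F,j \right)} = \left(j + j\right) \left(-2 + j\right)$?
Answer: $\frac{1}{2153} \approx 0.00046447$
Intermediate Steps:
$l{\left(F,j \right)} = 2 j \left(-2 + j\right)$
$\frac{1}{\left(3289 - 1334\right) + l{\left(88,11 \right)}} = \frac{1}{\left(3289 - 1334\right) + 2 \cdot 11 \left(-2 + 11\right)} = \frac{1}{1955 + 2 \cdot 11 \cdot 9} = \frac{1}{1955 + 198} = \frac{1}{2153}$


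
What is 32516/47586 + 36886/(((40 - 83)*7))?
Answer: -11334220/93009 ≈ -121.86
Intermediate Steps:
32516/47586 + 36886/(((40 - 83)*7)) = 32516*(1/47586) + 36886/((-43*7)) = 1478/2163 + 36886/(-301) = 1478/2163 + 36886*(-1/301) = 1478/2163 - 36886/301 = -11334220/93009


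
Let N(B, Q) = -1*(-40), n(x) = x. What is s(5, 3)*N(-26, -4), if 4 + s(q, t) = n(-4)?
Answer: -320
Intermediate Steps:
s(q, t) = -8 (s(q, t) = -4 - 4 = -8)
N(B, Q) = 40
s(5, 3)*N(-26, -4) = -8*40 = -320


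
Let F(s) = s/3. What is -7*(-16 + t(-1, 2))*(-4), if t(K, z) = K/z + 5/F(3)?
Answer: -322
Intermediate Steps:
F(s) = s/3 (F(s) = s*(1/3) = s/3)
t(K, z) = 5 + K/z (t(K, z) = K/z + 5/(((1/3)*3)) = K/z + 5/1 = K/z + 5*1 = K/z + 5 = 5 + K/z)
-7*(-16 + t(-1, 2))*(-4) = -7*(-16 + (5 - 1/2))*(-4) = -7*(-16 + 9/2)*(-4) = -7*(-23/2)*(-4) = (161/2)*(-4) = -322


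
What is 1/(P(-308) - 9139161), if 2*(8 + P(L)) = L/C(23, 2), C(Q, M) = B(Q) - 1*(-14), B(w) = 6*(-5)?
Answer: -8/73113275 ≈ -1.0942e-7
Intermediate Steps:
B(w) = -30
C(Q, M) = -16 (C(Q, M) = -30 - 1*(-14) = -30 + 14 = -16)
P(L) = -8 - L/32 (P(L) = -8 + (L/(-16))/2 = -8 + (L*(-1/16))/2 = -8 + (-L/16)/2 = -8 - L/32)
1/(P(-308) - 9139161) = 1/((-8 - 1/32*(-308)) - 9139161) = 1/((-8 + 77/8) - 9139161) = 1/(13/8 - 9139161) = 1/(-73113275/8) = -8/73113275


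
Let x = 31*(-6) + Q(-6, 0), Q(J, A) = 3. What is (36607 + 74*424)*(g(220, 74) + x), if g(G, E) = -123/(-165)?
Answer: -681461592/55 ≈ -1.2390e+7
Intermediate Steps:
g(G, E) = 41/55 (g(G, E) = -123*(-1/165) = 41/55)
x = -183 (x = 31*(-6) + 3 = -186 + 3 = -183)
(36607 + 74*424)*(g(220, 74) + x) = (36607 + 74*424)*(41/55 - 183) = (36607 + 31376)*(-10024/55) = 67983*(-10024/55) = -681461592/55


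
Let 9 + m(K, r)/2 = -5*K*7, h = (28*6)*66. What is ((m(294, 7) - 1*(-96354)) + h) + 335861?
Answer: 422705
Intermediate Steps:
h = 11088 (h = 168*66 = 11088)
m(K, r) = -18 - 70*K (m(K, r) = -18 + 2*(-5*K*7) = -18 + 2*(-35*K) = -18 - 70*K)
((m(294, 7) - 1*(-96354)) + h) + 335861 = (((-18 - 70*294) - 1*(-96354)) + 11088) + 335861 = (((-18 - 20580) + 96354) + 11088) + 335861 = ((-20598 + 96354) + 11088) + 335861 = (75756 + 11088) + 335861 = 86844 + 335861 = 422705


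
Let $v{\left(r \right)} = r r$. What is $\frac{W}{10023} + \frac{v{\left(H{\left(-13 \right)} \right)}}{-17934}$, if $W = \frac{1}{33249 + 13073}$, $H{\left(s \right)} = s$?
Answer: $- \frac{6538684640}{693874539267} \approx -0.0094234$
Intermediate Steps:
$W = \frac{1}{46322} \approx 2.1588 \cdot 10^{-5}$
$v{\left(r \right)} = r^{2}$
$\frac{W}{10023} + \frac{v{\left(H{\left(-13 \right)} \right)}}{-17934} = \frac{1}{46322 \cdot 10023} + \frac{\left(-13\right)^{2}}{-17934} = \frac{1}{46322} \cdot \frac{1}{10023} + 169 \left(- \frac{1}{17934}\right) = \frac{1}{464285406} - \frac{169}{17934} = - \frac{6538684640}{693874539267}$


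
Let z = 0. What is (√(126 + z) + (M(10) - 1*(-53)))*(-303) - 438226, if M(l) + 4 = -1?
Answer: -452770 - 909*√14 ≈ -4.5617e+5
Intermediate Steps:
M(l) = -5 (M(l) = -4 - 1 = -5)
(√(126 + z) + (M(10) - 1*(-53)))*(-303) - 438226 = (√(126 + 0) + (-5 - 1*(-53)))*(-303) - 438226 = (√126 + (-5 + 53))*(-303) - 438226 = (3*√14 + 48)*(-303) - 438226 = (48 + 3*√14)*(-303) - 438226 = (-14544 - 909*√14) - 438226 = -452770 - 909*√14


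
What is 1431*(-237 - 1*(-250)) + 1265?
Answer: 19868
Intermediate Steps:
1431*(-237 - 1*(-250)) + 1265 = 1431*(-237 + 250) + 1265 = 1431*13 + 1265 = 18603 + 1265 = 19868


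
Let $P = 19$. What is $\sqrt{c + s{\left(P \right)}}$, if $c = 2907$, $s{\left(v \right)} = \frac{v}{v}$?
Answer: $2 \sqrt{727} \approx 53.926$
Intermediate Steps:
$s{\left(v \right)} = 1$
$\sqrt{c + s{\left(P \right)}} = \sqrt{2907 + 1} = \sqrt{2908} = 2 \sqrt{727}$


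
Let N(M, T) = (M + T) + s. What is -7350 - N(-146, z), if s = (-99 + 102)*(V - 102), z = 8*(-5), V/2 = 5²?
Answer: -7008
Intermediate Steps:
V = 50 (V = 2*5² = 2*25 = 50)
z = -40
s = -156 (s = (-99 + 102)*(50 - 102) = 3*(-52) = -156)
N(M, T) = -156 + M + T (N(M, T) = (M + T) - 156 = -156 + M + T)
-7350 - N(-146, z) = -7350 - (-156 - 146 - 40) = -7350 - 1*(-342) = -7350 + 342 = -7008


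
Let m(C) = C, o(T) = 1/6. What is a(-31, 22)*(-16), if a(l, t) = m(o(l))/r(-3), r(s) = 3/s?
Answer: 8/3 ≈ 2.6667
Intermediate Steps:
o(T) = 1/6
a(l, t) = -1/6 (a(l, t) = 1/(6*((3/(-3)))) = 1/(6*((3*(-1/3)))) = (1/6)/(-1) = (1/6)*(-1) = -1/6)
a(-31, 22)*(-16) = -1/6*(-16) = 8/3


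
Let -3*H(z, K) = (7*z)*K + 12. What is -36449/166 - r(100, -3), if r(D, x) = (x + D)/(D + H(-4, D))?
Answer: -56301409/256304 ≈ -219.67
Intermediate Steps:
H(z, K) = -4 - 7*K*z/3 (H(z, K) = -((7*z)*K + 12)/3 = -(7*K*z + 12)/3 = -(12 + 7*K*z)/3 = -4 - 7*K*z/3)
r(D, x) = (D + x)/(-4 + 31*D/3) (r(D, x) = (x + D)/(D + (-4 - 7/3*D*(-4))) = (D + x)/(D + (-4 + 28*D/3)) = (D + x)/(-4 + 31*D/3))
-36449/166 - r(100, -3) = -36449/166 - 3*(100 - 3)/(-12 + 31*100) = -36449*1/166 - 3*97/(-12 + 3100) = -36449/166 - 3*97/3088 = -36449/166 - 1*291/3088 = -36449/166 - 291/3088 = -56301409/256304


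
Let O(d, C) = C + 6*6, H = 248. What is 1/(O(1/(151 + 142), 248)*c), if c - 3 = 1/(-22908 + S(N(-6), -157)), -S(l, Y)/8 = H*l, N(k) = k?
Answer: 2751/2343781 ≈ 0.0011737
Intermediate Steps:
O(d, C) = 36 + C (O(d, C) = C + 36 = 36 + C)
S(l, Y) = -1984*l
c = 33011/11004 (c = 3 + 1/(-22908 - 1984*(-6)) = 3 + 1/(-22908 + 11904) = 3 + 1/(-11004) = 3 - 1/11004 = 33011/11004 ≈ 2.9999)
1/(O(1/(151 + 142), 248)*c) = 1/((36 + 248)*(33011/11004)) = (11004/33011)/284 = (1/284)*(11004/33011) = 2751/2343781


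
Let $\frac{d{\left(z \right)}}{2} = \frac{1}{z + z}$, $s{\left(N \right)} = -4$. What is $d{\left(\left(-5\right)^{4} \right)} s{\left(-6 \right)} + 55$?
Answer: $\frac{34371}{625} \approx 54.994$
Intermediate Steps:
$d{\left(z \right)} = \frac{1}{z}$ ($d{\left(z \right)} = \frac{2}{z + z} = \frac{2}{2 z} = 2 \frac{1}{2 z} = \frac{1}{z}$)
$d{\left(\left(-5\right)^{4} \right)} s{\left(-6 \right)} + 55 = \frac{1}{\left(-5\right)^{4}} \left(-4\right) + 55 = \frac{1}{625} \left(-4\right) + 55 = - \frac{4}{625} + 55 = \frac{34371}{625}$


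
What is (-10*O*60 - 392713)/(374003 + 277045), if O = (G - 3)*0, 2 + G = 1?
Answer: -392713/651048 ≈ -0.60320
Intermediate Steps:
G = -1 (G = -2 + 1 = -1)
O = 0 (O = (-1 - 3)*0 = -4*0 = 0)
(-10*O*60 - 392713)/(374003 + 277045) = (-10*0*60 - 392713)/(374003 + 277045) = (0*60 - 392713)/651048 = (0 - 392713)*(1/651048) = -392713*1/651048 = -392713/651048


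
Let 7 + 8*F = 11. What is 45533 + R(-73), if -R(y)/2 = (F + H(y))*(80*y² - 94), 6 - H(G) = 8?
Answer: 1324211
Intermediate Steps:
H(G) = -2 (H(G) = 6 - 1*8 = 6 - 8 = -2)
F = ½ (F = -7/8 + (⅛)*11 = -7/8 + 11/8 = ½ ≈ 0.50000)
R(y) = -282 + 240*y² (R(y) = -2*(½ - 2)*(80*y² - 94) = -(-3)*(-94 + 80*y²) = -2*(141 - 120*y²) = -282 + 240*y²)
45533 + R(-73) = 45533 + (-282 + 240*(-73)²) = 45533 + (-282 + 240*5329) = 45533 + (-282 + 1278960) = 45533 + 1278678 = 1324211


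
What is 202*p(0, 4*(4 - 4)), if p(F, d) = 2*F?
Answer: 0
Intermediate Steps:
202*p(0, 4*(4 - 4)) = 202*(2*0) = 202*0 = 0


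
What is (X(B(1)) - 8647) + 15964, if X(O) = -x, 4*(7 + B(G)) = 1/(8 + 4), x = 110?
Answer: 7207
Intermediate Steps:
B(G) = -335/48 (B(G) = -7 + 1/(4*(8 + 4)) = -7 + (1/4)/12 = -7 + (1/4)*(1/12) = -7 + 1/48 = -335/48)
X(O) = -110 (X(O) = -1*110 = -110)
(X(B(1)) - 8647) + 15964 = (-110 - 8647) + 15964 = -8757 + 15964 = 7207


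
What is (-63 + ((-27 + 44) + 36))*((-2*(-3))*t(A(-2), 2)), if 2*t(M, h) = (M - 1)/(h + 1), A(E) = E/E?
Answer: 0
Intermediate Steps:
A(E) = 1
t(M, h) = (-1 + M)/(2*(1 + h)) (t(M, h) = ((M - 1)/(h + 1))/2 = ((-1 + M)/(1 + h))/2 = (-1 + M)/(2*(1 + h)))
(-63 + ((-27 + 44) + 36))*((-2*(-3))*t(A(-2), 2)) = (-63 + ((-27 + 44) + 36))*((-2*(-3))*((-1 + 1)/(2*(1 + 2)))) = (-63 + (17 + 36))*(6*((½)*0/3)) = (-63 + 53)*(6*((½)*(⅓)*0)) = -60*0 = -10*0 = 0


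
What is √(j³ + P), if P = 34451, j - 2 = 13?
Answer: √37826 ≈ 194.49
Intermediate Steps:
j = 15 (j = 2 + 13 = 15)
√(j³ + P) = √(15³ + 34451) = √(3375 + 34451) = √37826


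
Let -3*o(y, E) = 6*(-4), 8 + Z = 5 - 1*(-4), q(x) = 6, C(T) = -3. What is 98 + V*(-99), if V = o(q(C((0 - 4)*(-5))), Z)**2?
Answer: -6238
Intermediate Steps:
Z = 1 (Z = -8 + (5 - 1*(-4)) = -8 + (5 + 4) = -8 + 9 = 1)
o(y, E) = 8 (o(y, E) = -2*(-4) = -1/3*(-24) = 8)
V = 64 (V = 8**2 = 64)
98 + V*(-99) = 98 + 64*(-99) = 98 - 6336 = -6238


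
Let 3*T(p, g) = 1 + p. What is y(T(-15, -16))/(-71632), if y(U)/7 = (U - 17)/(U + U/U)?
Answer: -455/787952 ≈ -0.00057745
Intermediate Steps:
T(p, g) = 1/3 + p/3 (T(p, g) = (1 + p)/3 = 1/3 + p/3)
y(U) = 7*(-17 + U)/(1 + U) (y(U) = 7*((U - 17)/(U + U/U)) = 7*((-17 + U)/(U + 1)) = 7*((-17 + U)/(1 + U)) = 7*(-17 + U)/(1 + U))
y(T(-15, -16))/(-71632) = (7*(-17 + (1/3 + (1/3)*(-15)))/(1 + (1/3 + (1/3)*(-15))))/(-71632) = (7*(-17 + (1/3 - 5))/(1 + (1/3 - 5)))*(-1/71632) = (7*(-17 - 14/3)/(1 - 14/3))*(-1/71632) = (7*(-65/3)/(-11/3))*(-1/71632) = (7*(-3/11)*(-65/3))*(-1/71632) = (455/11)*(-1/71632) = -455/787952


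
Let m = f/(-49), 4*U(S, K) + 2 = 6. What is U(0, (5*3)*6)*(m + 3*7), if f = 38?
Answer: 991/49 ≈ 20.224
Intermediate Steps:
U(S, K) = 1 (U(S, K) = -½ + (¼)*6 = -½ + 3/2 = 1)
m = -38/49 (m = 38/(-49) = 38*(-1/49) = -38/49 ≈ -0.77551)
U(0, (5*3)*6)*(m + 3*7) = 1*(-38/49 + 3*7) = 1*(-38/49 + 21) = 1*(991/49) = 991/49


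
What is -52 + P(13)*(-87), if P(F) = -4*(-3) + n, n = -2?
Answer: -922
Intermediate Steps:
P(F) = 10 (P(F) = -4*(-3) - 2 = 12 - 2 = 10)
-52 + P(13)*(-87) = -52 + 10*(-87) = -52 - 870 = -922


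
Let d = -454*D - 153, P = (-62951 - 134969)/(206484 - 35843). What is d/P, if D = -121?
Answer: -9347884621/197920 ≈ -47231.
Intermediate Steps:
P = -197920/170641 ≈ -1.1599
d = 54781 (d = -454*(-121) - 153 = 54934 - 153 = 54781)
d/P = 54781/(-197920/170641) = 54781*(-170641/197920) = -9347884621/197920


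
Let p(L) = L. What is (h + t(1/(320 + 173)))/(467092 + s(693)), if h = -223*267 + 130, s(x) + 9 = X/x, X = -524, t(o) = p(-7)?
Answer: -41176674/323687995 ≈ -0.12721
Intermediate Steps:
t(o) = -7
s(x) = -9 - 524/x
h = -59411 (h = -59541 + 130 = -59411)
(h + t(1/(320 + 173)))/(467092 + s(693)) = (-59411 - 7)/(467092 + (-9 - 524/693)) = -59418/(467092 + (-9 - 524*1/693)) = -59418/(467092 + (-9 - 524/693)) = -59418/(467092 - 6761/693) = -59418/323687995/693 = -59418*693/323687995 = -41176674/323687995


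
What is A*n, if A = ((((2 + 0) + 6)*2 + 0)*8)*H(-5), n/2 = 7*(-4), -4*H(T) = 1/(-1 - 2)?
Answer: -1792/3 ≈ -597.33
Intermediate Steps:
H(T) = 1/12 (H(T) = -1/(4*(-1 - 2)) = -¼/(-3) = -¼*(-⅓) = 1/12)
n = -56 (n = 2*(7*(-4)) = 2*(-28) = -56)
A = 32/3 (A = ((((2 + 0) + 6)*2 + 0)*8)*(1/12) = (((2 + 6)*2 + 0)*8)*(1/12) = ((8*2 + 0)*8)*(1/12) = ((16 + 0)*8)*(1/12) = (16*8)*(1/12) = 128*(1/12) = 32/3 ≈ 10.667)
A*n = (32/3)*(-56) = -1792/3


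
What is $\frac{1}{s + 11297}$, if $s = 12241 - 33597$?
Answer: $- \frac{1}{10059} \approx -9.9413 \cdot 10^{-5}$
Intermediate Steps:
$s = -21356$ ($s = 12241 - 33597 = -21356$)
$\frac{1}{s + 11297} = \frac{1}{-21356 + 11297} = \frac{1}{-10059} = - \frac{1}{10059}$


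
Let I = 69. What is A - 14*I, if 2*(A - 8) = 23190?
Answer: 10637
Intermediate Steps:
A = 11603 (A = 8 + (½)*23190 = 8 + 11595 = 11603)
A - 14*I = 11603 - 14*69 = 11603 - 966 = 10637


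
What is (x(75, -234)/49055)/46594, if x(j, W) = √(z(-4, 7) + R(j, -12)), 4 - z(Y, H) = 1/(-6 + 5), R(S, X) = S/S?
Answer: √6/2285668670 ≈ 1.0717e-9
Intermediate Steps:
R(S, X) = 1
z(Y, H) = 5 (z(Y, H) = 4 - 1/(-6 + 5) = 4 - 1/(-1) = 4 - 1*(-1) = 4 + 1 = 5)
x(j, W) = √6 (x(j, W) = √(5 + 1) = √6)
(x(75, -234)/49055)/46594 = (√6/49055)/46594 = (√6*(1/49055))*(1/46594) = (√6/49055)*(1/46594) = √6/2285668670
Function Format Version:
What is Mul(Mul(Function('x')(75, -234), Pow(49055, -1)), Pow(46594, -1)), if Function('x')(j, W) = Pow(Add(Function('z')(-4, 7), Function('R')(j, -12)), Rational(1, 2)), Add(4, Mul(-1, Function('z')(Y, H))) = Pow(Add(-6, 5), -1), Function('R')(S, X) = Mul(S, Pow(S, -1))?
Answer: Mul(Rational(1, 2285668670), Pow(6, Rational(1, 2))) ≈ 1.0717e-9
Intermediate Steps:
Function('R')(S, X) = 1
Function('z')(Y, H) = 5 (Function('z')(Y, H) = Add(4, Mul(-1, Pow(Add(-6, 5), -1))) = Add(4, Mul(-1, Pow(-1, -1))) = Add(4, Mul(-1, -1)) = Add(4, 1) = 5)
Function('x')(j, W) = Pow(6, Rational(1, 2)) (Function('x')(j, W) = Pow(Add(5, 1), Rational(1, 2)) = Pow(6, Rational(1, 2)))
Mul(Mul(Function('x')(75, -234), Pow(49055, -1)), Pow(46594, -1)) = Mul(Mul(Pow(6, Rational(1, 2)), Pow(49055, -1)), Pow(46594, -1)) = Mul(Mul(Pow(6, Rational(1, 2)), Rational(1, 49055)), Rational(1, 46594)) = Mul(Mul(Rational(1, 49055), Pow(6, Rational(1, 2))), Rational(1, 46594)) = Mul(Rational(1, 2285668670), Pow(6, Rational(1, 2)))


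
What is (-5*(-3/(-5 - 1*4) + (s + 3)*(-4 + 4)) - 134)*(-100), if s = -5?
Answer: 40700/3 ≈ 13567.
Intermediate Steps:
(-5*(-3/(-5 - 1*4) + (s + 3)*(-4 + 4)) - 134)*(-100) = (-5*(-3/(-5 - 1*4) + (-5 + 3)*(-4 + 4)) - 134)*(-100) = (-5*(-3/(-5 - 4) - 2*0) - 134)*(-100) = (-5*(-3/(-9) + 0) - 134)*(-100) = (-5*(-3*(-⅑) + 0) - 134)*(-100) = (-5*(⅓ + 0) - 134)*(-100) = (-5*⅓ - 134)*(-100) = (-5/3 - 134)*(-100) = -407/3*(-100) = 40700/3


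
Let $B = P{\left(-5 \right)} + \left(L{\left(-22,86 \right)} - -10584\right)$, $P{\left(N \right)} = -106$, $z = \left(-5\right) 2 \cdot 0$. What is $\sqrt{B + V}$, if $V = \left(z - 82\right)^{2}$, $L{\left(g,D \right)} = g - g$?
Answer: $\sqrt{17202} \approx 131.16$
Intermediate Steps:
$z = 0$ ($z = \left(-10\right) 0 = 0$)
$L{\left(g,D \right)} = 0$
$V = 6724$ ($V = \left(0 - 82\right)^{2} = \left(-82\right)^{2} = 6724$)
$B = 10478$ ($B = -106 + \left(0 - -10584\right) = -106 + \left(0 + 10584\right) = -106 + 10584 = 10478$)
$\sqrt{B + V} = \sqrt{10478 + 6724} = \sqrt{17202}$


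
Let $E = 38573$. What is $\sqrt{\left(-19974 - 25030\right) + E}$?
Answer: $i \sqrt{6431} \approx 80.193 i$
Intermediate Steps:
$\sqrt{\left(-19974 - 25030\right) + E} = \sqrt{\left(-19974 - 25030\right) + 38573} = \sqrt{-45004 + 38573} = \sqrt{-6431} = i \sqrt{6431}$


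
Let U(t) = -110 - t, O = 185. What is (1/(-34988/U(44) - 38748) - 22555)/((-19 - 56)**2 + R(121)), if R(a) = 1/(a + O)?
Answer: -10235765895111/2552703016801 ≈ -4.0098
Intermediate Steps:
R(a) = 1/(185 + a) (R(a) = 1/(a + 185) = 1/(185 + a))
(1/(-34988/U(44) - 38748) - 22555)/((-19 - 56)**2 + R(121)) = (1/(-34988/(-110 - 1*44) - 38748) - 22555)/((-19 - 56)**2 + 1/(185 + 121)) = (1/(-34988/(-110 - 44) - 38748) - 22555)/((-75)**2 + 1/306) = (1/(-34988/(-154) - 38748) - 22555)/(5625 + 1/306) = (1/(-34988*(-1/154) - 38748) - 22555)/(1721251/306) = (1/(17494/77 - 38748) - 22555)*(306/1721251) = (1/(-2966102/77) - 22555)*(306/1721251) = (-77/2966102 - 22555)*(306/1721251) = -66900430687/2966102*306/1721251 = -10235765895111/2552703016801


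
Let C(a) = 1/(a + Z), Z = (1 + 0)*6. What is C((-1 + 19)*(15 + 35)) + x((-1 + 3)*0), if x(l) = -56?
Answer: -50735/906 ≈ -55.999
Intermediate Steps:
Z = 6 (Z = 1*6 = 6)
C(a) = 1/(6 + a) (C(a) = 1/(a + 6) = 1/(6 + a))
C((-1 + 19)*(15 + 35)) + x((-1 + 3)*0) = 1/(6 + (-1 + 19)*(15 + 35)) - 56 = 1/(6 + 18*50) - 56 = 1/(6 + 900) - 56 = 1/906 - 56 = -50735/906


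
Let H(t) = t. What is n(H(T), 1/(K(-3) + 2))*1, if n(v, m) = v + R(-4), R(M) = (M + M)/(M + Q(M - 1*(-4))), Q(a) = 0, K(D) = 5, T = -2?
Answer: 0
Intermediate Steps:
R(M) = 2 (R(M) = (M + M)/(M + 0) = (2*M)/M = 2)
n(v, m) = 2 + v (n(v, m) = v + 2 = 2 + v)
n(H(T), 1/(K(-3) + 2))*1 = (2 - 2)*1 = 0*1 = 0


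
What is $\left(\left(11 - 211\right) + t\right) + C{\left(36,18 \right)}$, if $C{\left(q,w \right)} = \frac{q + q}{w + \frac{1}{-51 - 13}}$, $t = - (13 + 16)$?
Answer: $- \frac{258971}{1151} \approx -225.0$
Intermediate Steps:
$t = -29$ ($t = \left(-1\right) 29 = -29$)
$C{\left(q,w \right)} = \frac{2 q}{- \frac{1}{64} + w}$ ($C{\left(q,w \right)} = \frac{2 q}{w + \frac{1}{-64}} = \frac{2 q}{w - \frac{1}{64}} = \frac{2 q}{- \frac{1}{64} + w}$)
$\left(\left(11 - 211\right) + t\right) + C{\left(36,18 \right)} = \left(\left(11 - 211\right) - 29\right) + 128 \cdot 36 \frac{1}{-1 + 64 \cdot 18} = \left(-200 - 29\right) + 128 \cdot 36 \frac{1}{-1 + 1152} = -229 + 128 \cdot 36 \cdot \frac{1}{1151} = -229 + \frac{4608}{1151} = - \frac{258971}{1151}$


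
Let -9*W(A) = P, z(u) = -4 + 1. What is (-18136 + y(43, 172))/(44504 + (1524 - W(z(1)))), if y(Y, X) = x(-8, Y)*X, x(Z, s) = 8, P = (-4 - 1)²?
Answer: -150840/414277 ≈ -0.36410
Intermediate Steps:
P = 25 (P = (-5)² = 25)
y(Y, X) = 8*X
z(u) = -3
W(A) = -25/9 (W(A) = -⅑*25 = -25/9)
(-18136 + y(43, 172))/(44504 + (1524 - W(z(1)))) = (-18136 + 8*172)/(44504 + (1524 - 1*(-25/9))) = (-18136 + 1376)/(44504 + (1524 + 25/9)) = -16760/(44504 + 13741/9) = -16760/414277/9 = -16760*9/414277 = -150840/414277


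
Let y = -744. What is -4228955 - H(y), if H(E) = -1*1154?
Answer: -4227801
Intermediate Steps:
H(E) = -1154
-4228955 - H(y) = -4228955 - 1*(-1154) = -4228955 + 1154 = -4227801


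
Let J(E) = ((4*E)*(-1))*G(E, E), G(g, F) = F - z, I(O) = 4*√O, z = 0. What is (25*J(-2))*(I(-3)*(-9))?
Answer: 14400*I*√3 ≈ 24942.0*I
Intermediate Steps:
G(g, F) = F (G(g, F) = F - 1*0 = F + 0 = F)
J(E) = -4*E² (J(E) = ((4*E)*(-1))*E = (-4*E)*E = -4*E²)
(25*J(-2))*(I(-3)*(-9)) = (25*(-4*(-2)²))*((4*√(-3))*(-9)) = (25*(-4*4))*((4*(I*√3))*(-9)) = (25*(-16))*((4*I*√3)*(-9)) = -(-14400)*I*√3 = 14400*I*√3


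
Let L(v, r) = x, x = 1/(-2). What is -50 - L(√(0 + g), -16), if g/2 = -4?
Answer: -99/2 ≈ -49.500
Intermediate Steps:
g = -8 (g = 2*(-4) = -8)
x = -½ ≈ -0.50000
L(v, r) = -½
-50 - L(√(0 + g), -16) = -50 - 1*(-½) = -50 + ½ = -99/2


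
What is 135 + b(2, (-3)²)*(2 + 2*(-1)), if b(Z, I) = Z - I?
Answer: 135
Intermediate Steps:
135 + b(2, (-3)²)*(2 + 2*(-1)) = 135 + (2 - 1*(-3)²)*(2 + 2*(-1)) = 135 + (2 - 1*9)*(2 - 2) = 135 + (2 - 9)*0 = 135 - 7*0 = 135 + 0 = 135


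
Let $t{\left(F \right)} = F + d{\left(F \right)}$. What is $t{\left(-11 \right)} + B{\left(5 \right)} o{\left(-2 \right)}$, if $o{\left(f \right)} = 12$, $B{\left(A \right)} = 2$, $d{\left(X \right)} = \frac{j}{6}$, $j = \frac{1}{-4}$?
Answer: $\frac{311}{24} \approx 12.958$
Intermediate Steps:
$j = - \frac{1}{4} \approx -0.25$
$d{\left(X \right)} = - \frac{1}{24}$ ($d{\left(X \right)} = - \frac{1}{4 \cdot 6} = \left(- \frac{1}{4}\right) \frac{1}{6} = - \frac{1}{24}$)
$t{\left(F \right)} = - \frac{1}{24} + F$ ($t{\left(F \right)} = F - \frac{1}{24} = - \frac{1}{24} + F$)
$t{\left(-11 \right)} + B{\left(5 \right)} o{\left(-2 \right)} = \left(- \frac{1}{24} - 11\right) + 2 \cdot 12 = - \frac{265}{24} + 24 = \frac{311}{24}$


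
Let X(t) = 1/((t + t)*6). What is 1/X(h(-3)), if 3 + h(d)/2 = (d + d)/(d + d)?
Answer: -48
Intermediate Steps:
h(d) = -4 (h(d) = -6 + 2*((d + d)/(d + d)) = -6 + 2*((2*d)/((2*d))) = -6 + 2*((2*d)*(1/(2*d))) = -6 + 2*1 = -6 + 2 = -4)
X(t) = 1/(12*t) (X(t) = (⅙)/(2*t) = (1/(2*t))*(⅙) = 1/(12*t))
1/X(h(-3)) = 1/((1/12)/(-4)) = 1/((1/12)*(-¼)) = 1/(-1/48) = -48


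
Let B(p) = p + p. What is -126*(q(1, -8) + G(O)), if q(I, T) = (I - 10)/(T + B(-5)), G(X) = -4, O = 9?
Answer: 441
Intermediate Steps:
B(p) = 2*p
q(I, T) = (-10 + I)/(-10 + T) (q(I, T) = (I - 10)/(T + 2*(-5)) = (-10 + I)/(T - 10) = (-10 + I)/(-10 + T))
-126*(q(1, -8) + G(O)) = -126*((-10 + 1)/(-10 - 8) - 4) = -126*(-9/(-18) - 4) = -126*(-1/18*(-9) - 4) = -126*(½ - 4) = -126*(-7/2) = 441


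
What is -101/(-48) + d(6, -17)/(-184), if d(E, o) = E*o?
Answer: 2935/1104 ≈ 2.6585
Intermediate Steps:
-101/(-48) + d(6, -17)/(-184) = -101/(-48) + (6*(-17))/(-184) = -101*(-1/48) - 102*(-1/184) = 101/48 + 51/92 = 2935/1104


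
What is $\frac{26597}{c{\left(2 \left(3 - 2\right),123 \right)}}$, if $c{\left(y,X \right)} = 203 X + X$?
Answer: $\frac{26597}{25092} \approx 1.06$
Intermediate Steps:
$c{\left(y,X \right)} = 204 X$
$\frac{26597}{c{\left(2 \left(3 - 2\right),123 \right)}} = \frac{26597}{204 \cdot 123} = \frac{26597}{25092}$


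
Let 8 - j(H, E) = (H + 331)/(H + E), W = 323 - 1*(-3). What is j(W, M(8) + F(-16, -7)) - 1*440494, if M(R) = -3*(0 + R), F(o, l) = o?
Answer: -125979653/286 ≈ -4.4049e+5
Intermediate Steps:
M(R) = -3*R
W = 326 (W = 323 + 3 = 326)
j(H, E) = 8 - (331 + H)/(E + H) (j(H, E) = 8 - (H + 331)/(H + E) = 8 - (331 + H)/(E + H))
j(W, M(8) + F(-16, -7)) - 1*440494 = (-331 + 7*326 + 8*(-3*8 - 16))/((-3*8 - 16) + 326) - 1*440494 = (-331 + 2282 + 8*(-24 - 16))/((-24 - 16) + 326) - 440494 = (-331 + 2282 + 8*(-40))/(-40 + 326) - 440494 = (-331 + 2282 - 320)/286 - 440494 = (1/286)*1631 - 440494 = 1631/286 - 440494 = -125979653/286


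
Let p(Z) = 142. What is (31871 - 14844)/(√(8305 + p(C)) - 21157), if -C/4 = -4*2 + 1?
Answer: -360240239/447610202 - 17027*√8447/447610202 ≈ -0.80830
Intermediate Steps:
C = 28 (C = -4*(-4*2 + 1) = -4*(-8 + 1) = -4*(-7) = 28)
(31871 - 14844)/(√(8305 + p(C)) - 21157) = (31871 - 14844)/(√(8305 + 142) - 21157) = 17027/(√8447 - 21157) = 17027/(-21157 + √8447)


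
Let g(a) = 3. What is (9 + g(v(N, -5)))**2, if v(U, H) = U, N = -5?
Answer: 144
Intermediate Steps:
(9 + g(v(N, -5)))**2 = (9 + 3)**2 = 12**2 = 144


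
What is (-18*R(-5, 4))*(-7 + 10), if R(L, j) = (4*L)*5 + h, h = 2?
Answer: 5292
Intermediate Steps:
R(L, j) = 2 + 20*L (R(L, j) = (4*L)*5 + 2 = 20*L + 2 = 2 + 20*L)
(-18*R(-5, 4))*(-7 + 10) = (-18*(2 + 20*(-5)))*(-7 + 10) = -18*(2 - 100)*3 = -18*(-98)*3 = 1764*3 = 5292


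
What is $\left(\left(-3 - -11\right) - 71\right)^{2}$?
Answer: $3969$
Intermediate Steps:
$\left(\left(-3 - -11\right) - 71\right)^{2} = \left(\left(-3 + 11\right) - 71\right)^{2} = \left(8 - 71\right)^{2} = \left(-63\right)^{2} = 3969$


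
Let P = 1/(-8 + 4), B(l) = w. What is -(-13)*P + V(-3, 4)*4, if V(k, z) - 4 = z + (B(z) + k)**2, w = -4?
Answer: 899/4 ≈ 224.75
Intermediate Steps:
B(l) = -4
V(k, z) = 4 + z + (-4 + k)**2 (V(k, z) = 4 + (z + (-4 + k)**2) = 4 + z + (-4 + k)**2)
P = -1/4 (P = 1/(-4) = -1/4 ≈ -0.25000)
-(-13)*P + V(-3, 4)*4 = -(-13)*(-1)/4 + (4 + 4 + (-4 - 3)**2)*4 = -13*1/4 + (4 + 4 + (-7)**2)*4 = -13/4 + (4 + 4 + 49)*4 = -13/4 + 57*4 = -13/4 + 228 = 899/4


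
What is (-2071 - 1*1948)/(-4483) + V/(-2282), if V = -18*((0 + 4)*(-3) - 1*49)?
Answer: 2124512/5115103 ≈ 0.41534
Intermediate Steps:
V = 1098 (V = -18*(4*(-3) - 49) = -18*(-12 - 49) = -18*(-61) = 1098)
(-2071 - 1*1948)/(-4483) + V/(-2282) = (-2071 - 1*1948)/(-4483) + 1098/(-2282) = (-2071 - 1948)*(-1/4483) + 1098*(-1/2282) = -4019*(-1/4483) - 549/1141 = 4019/4483 - 549/1141 = 2124512/5115103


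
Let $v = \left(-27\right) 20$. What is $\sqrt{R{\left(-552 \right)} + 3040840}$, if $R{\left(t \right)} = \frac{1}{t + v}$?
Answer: $\frac{\sqrt{906523057167}}{546} \approx 1743.8$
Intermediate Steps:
$v = -540$
$R{\left(t \right)} = \frac{1}{-540 + t}$ ($R{\left(t \right)} = \frac{1}{t - 540} = \frac{1}{-540 + t}$)
$\sqrt{R{\left(-552 \right)} + 3040840} = \sqrt{\frac{1}{-540 - 552} + 3040840} = \sqrt{\frac{1}{-1092} + 3040840} = \sqrt{- \frac{1}{1092} + 3040840} = \sqrt{\frac{3320597279}{1092}} = \frac{\sqrt{906523057167}}{546}$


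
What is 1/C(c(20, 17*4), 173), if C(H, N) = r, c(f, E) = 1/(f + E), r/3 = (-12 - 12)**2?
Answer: 1/1728 ≈ 0.00057870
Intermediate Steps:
r = 1728 (r = 3*(-12 - 12)**2 = 3*(-24)**2 = 3*576 = 1728)
c(f, E) = 1/(E + f)
C(H, N) = 1728
1/C(c(20, 17*4), 173) = 1/1728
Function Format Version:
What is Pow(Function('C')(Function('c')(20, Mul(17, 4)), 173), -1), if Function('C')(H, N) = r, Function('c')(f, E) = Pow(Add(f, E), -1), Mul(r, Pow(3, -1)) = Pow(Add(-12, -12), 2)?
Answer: Rational(1, 1728) ≈ 0.00057870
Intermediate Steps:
r = 1728 (r = Mul(3, Pow(Add(-12, -12), 2)) = Mul(3, Pow(-24, 2)) = Mul(3, 576) = 1728)
Function('c')(f, E) = Pow(Add(E, f), -1)
Function('C')(H, N) = 1728
Pow(Function('C')(Function('c')(20, Mul(17, 4)), 173), -1) = Pow(1728, -1) = Rational(1, 1728)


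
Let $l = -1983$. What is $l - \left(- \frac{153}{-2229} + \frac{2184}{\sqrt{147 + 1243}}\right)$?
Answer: $- \frac{1473420}{743} - \frac{1092 \sqrt{1390}}{695} \approx -2041.6$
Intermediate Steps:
$l - \left(- \frac{153}{-2229} + \frac{2184}{\sqrt{147 + 1243}}\right) = -1983 - \left(- \frac{153}{-2229} + \frac{2184}{\sqrt{147 + 1243}}\right) = -1983 - \left(\left(-153\right) \left(- \frac{1}{2229}\right) + \frac{2184}{\sqrt{1390}}\right) = -1983 - \left(\frac{51}{743} + 2184 \frac{\sqrt{1390}}{1390}\right) = -1983 - \left(\frac{51}{743} + \frac{1092 \sqrt{1390}}{695}\right) = - \frac{1473420}{743} - \frac{1092 \sqrt{1390}}{695}$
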